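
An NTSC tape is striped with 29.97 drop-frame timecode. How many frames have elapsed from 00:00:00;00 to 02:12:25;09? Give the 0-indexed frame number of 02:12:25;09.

238121

Complete 10-minute blocks: 13, each 17982 frames → 233766.
Remaining 2 whole minutes in the current block: 1800 + 1 × 1798 = 3598 frames.
Within the current minute: 25 × 30 + 9 − 2 = 757 (labels ;00/;01 skipped at this minute). Total = 233766 + 3598 + 757 = 238121.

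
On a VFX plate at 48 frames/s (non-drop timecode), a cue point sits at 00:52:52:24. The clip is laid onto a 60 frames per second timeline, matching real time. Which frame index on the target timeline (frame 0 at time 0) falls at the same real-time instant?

Source frame index: (0×3600 + 52×60 + 52) × 48 + 24 = 152280.
Real time: 152280 / (48) = 6345/2 s.
Target frame: (6345/2) × (60) = 190350.

frame 190350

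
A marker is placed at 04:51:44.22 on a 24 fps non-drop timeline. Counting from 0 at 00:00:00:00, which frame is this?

420118

Total seconds to the label: (4 × 3600 + 51 × 60 + 44) = 17504.
Frame index = 17504 × 24 + 22 = 420118.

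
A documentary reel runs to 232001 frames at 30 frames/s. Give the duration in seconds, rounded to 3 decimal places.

Running time = 232001 × 1/30 = 232001/30 s ≈ 7733.367 s.

7733.367 seconds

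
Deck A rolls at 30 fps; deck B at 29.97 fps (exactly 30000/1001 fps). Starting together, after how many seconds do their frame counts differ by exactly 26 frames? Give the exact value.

The gap grows by |30000/1001 − 30| = 30/1001 frames per second.
Time for a 26-frame gap: 26 ÷ (30/1001) = 13013/15 s.

13013/15 seconds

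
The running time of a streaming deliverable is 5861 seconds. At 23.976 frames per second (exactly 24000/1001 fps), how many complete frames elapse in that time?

140523 frames

Frames = 5861 × 24000/1001 = 140664000/1001 ≈ 140523.4765.
Complete frames: 140523.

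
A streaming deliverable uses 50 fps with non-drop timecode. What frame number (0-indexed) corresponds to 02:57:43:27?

Total seconds to the label: (2 × 3600 + 57 × 60 + 43) = 10663.
Frame index = 10663 × 50 + 27 = 533177.

frame 533177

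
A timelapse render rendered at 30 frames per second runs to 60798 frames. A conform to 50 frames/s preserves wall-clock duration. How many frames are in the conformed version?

101330 frames

Target frames = source frames × (target rate / source rate) = 60798 × (50)/(30) = 60798 × 5/3 = 101330.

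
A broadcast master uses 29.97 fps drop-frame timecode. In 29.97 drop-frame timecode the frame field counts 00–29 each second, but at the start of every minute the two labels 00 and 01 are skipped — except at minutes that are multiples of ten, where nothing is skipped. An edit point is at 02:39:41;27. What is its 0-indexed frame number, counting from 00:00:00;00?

Complete 10-minute blocks: 15, each 17982 frames → 269730.
Remaining 9 whole minutes in the current block: 1800 + 8 × 1798 = 16184 frames.
Within the current minute: 41 × 30 + 27 − 2 = 1255 (labels ;00/;01 skipped at this minute). Total = 269730 + 16184 + 1255 = 287169.

287169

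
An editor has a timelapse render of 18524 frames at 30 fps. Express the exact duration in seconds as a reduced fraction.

9262/15 seconds

Running time = 18524 ÷ (30) = 18524 × 1/30 = 9262/15 s.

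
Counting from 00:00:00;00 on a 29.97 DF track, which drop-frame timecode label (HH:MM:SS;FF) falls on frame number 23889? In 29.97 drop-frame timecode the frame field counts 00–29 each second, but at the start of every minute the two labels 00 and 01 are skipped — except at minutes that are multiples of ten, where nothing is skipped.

00:13:17;03

Ten DF minutes hold 17982 frames, so frame 23889 lies in block 1 (frames 17982–35963) with 5907 frames into that block.
The block's first minute is 1800 frames and the rest 1798 each; 5907 frames reaches minute 3, so 1 × 18 + 3 × 2 = 24 labels have been skipped so far.
Adding those back, label number 23889 + 24 = 23913 at 30 labels/s is 797 s + 3 f = 0 h 13 min 17 s frame 3, i.e. 00:13:17;03.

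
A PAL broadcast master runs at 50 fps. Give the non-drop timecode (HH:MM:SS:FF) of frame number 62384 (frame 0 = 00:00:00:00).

00:20:47:34

62384 ÷ 50 = 1247 full seconds, remainder 34 frames.
1247 s = 0 h 20 min 47 s.
Timecode: 00:20:47:34.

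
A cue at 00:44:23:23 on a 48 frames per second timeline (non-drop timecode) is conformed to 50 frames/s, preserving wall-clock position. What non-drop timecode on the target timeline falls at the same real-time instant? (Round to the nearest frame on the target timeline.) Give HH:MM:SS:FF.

Source frame index: (0×3600 + 44×60 + 23) × 48 + 23 = 127847.
Real time: 127847 / (48) = 127847/48 s.
Target frame: (127847/48) × (50) = 3196175/24 ≈ 133173.958 → 133174.
At 50 labels/s: frame 133174 → 00:44:23:24.

00:44:23:24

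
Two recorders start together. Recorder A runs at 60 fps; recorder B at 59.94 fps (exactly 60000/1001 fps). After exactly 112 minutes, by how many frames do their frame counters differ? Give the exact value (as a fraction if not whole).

57600/143 frames

112 min = 6720 s.
A emits 60 × 6720 = 403200 frames; B emits 60000/1001 × 6720 = 57600000/143.
Difference = 57600/143 frames (≈ 402.7972); B is behind A.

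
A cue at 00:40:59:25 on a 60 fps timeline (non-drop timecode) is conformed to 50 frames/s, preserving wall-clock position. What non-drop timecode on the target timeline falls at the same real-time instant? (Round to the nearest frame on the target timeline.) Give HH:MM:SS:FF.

00:40:59:21

Source frame index: (0×3600 + 40×60 + 59) × 60 + 25 = 147565.
Real time: 147565 / (60) = 29513/12 s.
Target frame: (29513/12) × (50) = 737825/6 ≈ 122970.833 → 122971.
At 50 labels/s: frame 122971 → 00:40:59:21.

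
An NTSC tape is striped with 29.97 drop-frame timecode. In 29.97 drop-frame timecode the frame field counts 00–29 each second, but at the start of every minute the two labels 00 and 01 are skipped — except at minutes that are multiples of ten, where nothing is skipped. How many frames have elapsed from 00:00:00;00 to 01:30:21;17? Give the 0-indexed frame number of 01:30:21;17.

162485

As if non-drop at 30 labels/s: (1 × 3600 + 30 × 60 + 21) × 30 + 17 = 162647.
Minute boundaries passed: 90; those not divisible by 10: 90 − 9 = 81; dropped labels = 2 × 81 = 162.
Actual frame index = 162647 − 162 = 162485.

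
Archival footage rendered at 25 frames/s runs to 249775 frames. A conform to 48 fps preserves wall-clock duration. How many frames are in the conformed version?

479568 frames

Target frames = source frames × (target rate / source rate) = 249775 × (48)/(25) = 249775 × 48/25 = 479568.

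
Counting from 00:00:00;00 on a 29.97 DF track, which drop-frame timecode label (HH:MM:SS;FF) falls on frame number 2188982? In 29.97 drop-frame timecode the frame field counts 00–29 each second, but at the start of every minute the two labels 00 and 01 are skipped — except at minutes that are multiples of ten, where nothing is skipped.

20:17:19;04

Each 10-minute DF block holds 10 × 60 × 30 − 9 × 2 = 17982 frames. 2188982 ÷ 17982 → 121 full blocks, remainder 13160.
Within the partial block the first minute is 1800 frames and each further minute 1798, so 7 further minute boundaries passed. Total skipped labels = 18 × 121 + 2 × 7 = 2192.
Non-drop label index = 2188982 + 2192 = 2191174; at 30 labels/s that is 20:17:19:04, i.e. DF 20:17:19;04.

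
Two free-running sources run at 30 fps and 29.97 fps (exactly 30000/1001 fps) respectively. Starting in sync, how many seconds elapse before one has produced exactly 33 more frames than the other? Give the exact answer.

1101.1 seconds

The gap grows by |30000/1001 − 30| = 30/1001 frames per second.
Time for a 33-frame gap: 33 ÷ (30/1001) = 1101.1 s.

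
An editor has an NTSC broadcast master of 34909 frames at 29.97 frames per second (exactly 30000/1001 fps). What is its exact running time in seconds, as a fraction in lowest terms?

Running time = 34909 ÷ (30000/1001) = 34909 × 1001/30000 = 34943909/30000 s.

34943909/30000 seconds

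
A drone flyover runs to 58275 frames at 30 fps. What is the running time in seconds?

Running time = 58275 / (30) = 1942.5 s.

1942.5 seconds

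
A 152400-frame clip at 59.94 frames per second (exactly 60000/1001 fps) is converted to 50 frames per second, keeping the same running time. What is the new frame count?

127127 frames

Target frames = source frames × (target rate / source rate) = 152400 × (50)/(60000/1001) = 152400 × 1001/1200 = 127127.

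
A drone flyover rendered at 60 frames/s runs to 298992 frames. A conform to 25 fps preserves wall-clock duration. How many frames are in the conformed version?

Target frames = source frames × (target rate / source rate) = 298992 × (25)/(60) = 298992 × 5/12 = 124580.

124580 frames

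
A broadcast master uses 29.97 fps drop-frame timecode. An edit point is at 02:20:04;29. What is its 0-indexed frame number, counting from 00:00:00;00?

Complete 10-minute blocks: 14, each 17982 frames → 251748.
Remaining 0 whole minutes in the current block: 0 frames.
Within the current minute: 4 × 30 + 29 = 149. Total = 251748 + 0 + 149 = 251897.

251897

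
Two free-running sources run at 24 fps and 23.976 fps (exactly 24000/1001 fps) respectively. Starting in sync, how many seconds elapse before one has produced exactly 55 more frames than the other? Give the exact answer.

The gap grows by |24000/1001 − 24| = 24/1001 frames per second.
Time for a 55-frame gap: 55 ÷ (24/1001) = 55055/24 s.

55055/24 seconds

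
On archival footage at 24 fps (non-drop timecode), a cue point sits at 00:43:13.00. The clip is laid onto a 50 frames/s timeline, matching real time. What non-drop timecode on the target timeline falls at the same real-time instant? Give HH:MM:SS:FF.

Source frame index: (0×3600 + 43×60 + 13) × 24 + 0 = 62232.
Real time: 62232 / (24) = 2593 s.
Target frame: (2593) × (50) = 129650.
At 50 labels/s: frame 129650 → 00:43:13:00.

00:43:13:00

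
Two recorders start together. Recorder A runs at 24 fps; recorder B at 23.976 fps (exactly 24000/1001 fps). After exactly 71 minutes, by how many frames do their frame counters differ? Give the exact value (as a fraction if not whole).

102240/1001 frames

71 min = 4260 s.
A emits 24 × 4260 = 102240 frames; B emits 24000/1001 × 4260 = 102240000/1001.
Difference = 102240/1001 frames (≈ 102.1379); B is behind A.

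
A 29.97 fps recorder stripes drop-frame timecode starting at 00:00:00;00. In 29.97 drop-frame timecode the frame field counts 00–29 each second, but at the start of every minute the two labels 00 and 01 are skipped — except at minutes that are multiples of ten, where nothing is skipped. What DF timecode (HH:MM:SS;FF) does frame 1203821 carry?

11:09:27;17

Ten DF minutes hold 17982 frames, so frame 1203821 lies in block 66 (frames 1186812–1204793) with 17009 frames into that block.
The block's first minute is 1800 frames and the rest 1798 each; 17009 frames reaches minute 9, so 66 × 18 + 9 × 2 = 1206 labels have been skipped so far.
Adding those back, label number 1203821 + 1206 = 1205027 at 30 labels/s is 40167 s + 17 f = 11 h 9 min 27 s frame 17, i.e. 11:09:27;17.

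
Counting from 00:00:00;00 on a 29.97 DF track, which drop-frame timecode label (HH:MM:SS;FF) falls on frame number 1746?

Each 10-minute DF block holds 10 × 60 × 30 − 9 × 2 = 17982 frames. 1746 ÷ 17982 → 0 full blocks, remainder 1746.
Within the partial block the first minute is 1800 frames and each further minute 1798, so 0 further minute boundaries passed. Total skipped labels = 18 × 0 + 2 × 0 = 0.
Non-drop label index = 1746 + 0 = 1746; at 30 labels/s that is 00:00:58:06, i.e. DF 00:00:58;06.

00:00:58;06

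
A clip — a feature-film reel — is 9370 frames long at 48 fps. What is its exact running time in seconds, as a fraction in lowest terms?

4685/24 seconds

Running time = 9370 ÷ (48) = 9370 × 1/48 = 4685/24 s.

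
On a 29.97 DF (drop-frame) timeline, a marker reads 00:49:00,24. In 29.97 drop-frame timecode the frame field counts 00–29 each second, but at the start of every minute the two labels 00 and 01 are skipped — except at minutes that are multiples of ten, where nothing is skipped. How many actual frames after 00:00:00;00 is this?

Complete 10-minute blocks: 4, each 17982 frames → 71928.
Remaining 9 whole minutes in the current block: 1800 + 8 × 1798 = 16184 frames.
Within the current minute: 0 × 30 + 24 − 2 = 22 (labels ;00/;01 skipped at this minute). Total = 71928 + 16184 + 22 = 88134.

88134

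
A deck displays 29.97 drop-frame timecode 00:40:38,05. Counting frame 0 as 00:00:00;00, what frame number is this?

As if non-drop at 30 labels/s: (0 × 3600 + 40 × 60 + 38) × 30 + 5 = 73145.
Minute boundaries passed: 40; those not divisible by 10: 40 − 4 = 36; dropped labels = 2 × 36 = 72.
Actual frame index = 73145 − 72 = 73073.

73073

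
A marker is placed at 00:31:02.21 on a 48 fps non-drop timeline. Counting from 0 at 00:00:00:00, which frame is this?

89397

Total seconds to the label: (0 × 3600 + 31 × 60 + 2) = 1862.
Frame index = 1862 × 48 + 21 = 89397.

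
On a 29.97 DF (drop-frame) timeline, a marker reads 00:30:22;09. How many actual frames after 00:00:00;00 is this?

54615

As if non-drop at 30 labels/s: (0 × 3600 + 30 × 60 + 22) × 30 + 9 = 54669.
Minute boundaries passed: 30; those not divisible by 10: 30 − 3 = 27; dropped labels = 2 × 27 = 54.
Actual frame index = 54669 − 54 = 54615.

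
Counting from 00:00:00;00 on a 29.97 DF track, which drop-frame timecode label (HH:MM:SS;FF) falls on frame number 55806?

00:31:02;02

Each 10-minute DF block holds 10 × 60 × 30 − 9 × 2 = 17982 frames. 55806 ÷ 17982 → 3 full blocks, remainder 1860.
Within the partial block the first minute is 1800 frames and each further minute 1798, so 1 further minute boundary passed. Total skipped labels = 18 × 3 + 2 × 1 = 56.
Non-drop label index = 55806 + 56 = 55862; at 30 labels/s that is 00:31:02:02, i.e. DF 00:31:02;02.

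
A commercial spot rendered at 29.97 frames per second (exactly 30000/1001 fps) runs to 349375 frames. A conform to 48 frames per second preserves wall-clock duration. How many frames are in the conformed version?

559559 frames

Target frames = source frames × (target rate / source rate) = 349375 × (48)/(30000/1001) = 349375 × 1001/625 = 559559.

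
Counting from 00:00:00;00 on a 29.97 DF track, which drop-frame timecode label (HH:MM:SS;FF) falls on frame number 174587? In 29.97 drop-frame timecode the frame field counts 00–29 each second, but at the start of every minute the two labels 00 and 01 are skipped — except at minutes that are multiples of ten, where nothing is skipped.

01:37:05;13

Ten DF minutes hold 17982 frames, so frame 174587 lies in block 9 (frames 161838–179819) with 12749 frames into that block.
The block's first minute is 1800 frames and the rest 1798 each; 12749 frames reaches minute 7, so 9 × 18 + 7 × 2 = 176 labels have been skipped so far.
Adding those back, label number 174587 + 176 = 174763 at 30 labels/s is 5825 s + 13 f = 1 h 37 min 5 s frame 13, i.e. 01:37:05;13.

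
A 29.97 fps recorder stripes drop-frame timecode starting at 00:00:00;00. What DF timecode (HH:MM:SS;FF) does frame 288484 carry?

Ten DF minutes hold 17982 frames, so frame 288484 lies in block 16 (frames 287712–305693) with 772 frames into that block.
The block's first minute is 1800 frames and the rest 1798 each; 772 frames reaches minute 0, so 16 × 18 + 0 × 2 = 288 labels have been skipped so far.
Adding those back, label number 288484 + 288 = 288772 at 30 labels/s is 9625 s + 22 f = 2 h 40 min 25 s frame 22, i.e. 02:40:25;22.

02:40:25;22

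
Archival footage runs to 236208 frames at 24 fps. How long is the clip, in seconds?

9842 seconds

Running time = 236208 / (24) = 9842 s.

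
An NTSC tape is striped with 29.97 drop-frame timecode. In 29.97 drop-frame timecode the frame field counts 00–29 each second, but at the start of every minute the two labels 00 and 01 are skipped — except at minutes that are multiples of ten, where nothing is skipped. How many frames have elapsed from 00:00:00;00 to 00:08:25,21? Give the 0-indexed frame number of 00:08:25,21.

15155

Complete 10-minute blocks: 0, each 17982 frames → 0.
Remaining 8 whole minutes in the current block: 1800 + 7 × 1798 = 14386 frames.
Within the current minute: 25 × 30 + 21 − 2 = 769 (labels ;00/;01 skipped at this minute). Total = 0 + 14386 + 769 = 15155.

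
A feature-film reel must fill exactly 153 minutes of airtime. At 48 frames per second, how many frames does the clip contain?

440640 frames

153 min = 9180 s.
Frames = 9180 × 48 = 440640.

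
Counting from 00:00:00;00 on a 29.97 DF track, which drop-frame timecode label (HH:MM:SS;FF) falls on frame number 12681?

00:07:03;05

Ten DF minutes hold 17982 frames, so frame 12681 lies in block 0 (frames 0–17981) with 12681 frames into that block.
The block's first minute is 1800 frames and the rest 1798 each; 12681 frames reaches minute 7, so 0 × 18 + 7 × 2 = 14 labels have been skipped so far.
Adding those back, label number 12681 + 14 = 12695 at 30 labels/s is 423 s + 5 f = 0 h 7 min 3 s frame 5, i.e. 00:07:03;05.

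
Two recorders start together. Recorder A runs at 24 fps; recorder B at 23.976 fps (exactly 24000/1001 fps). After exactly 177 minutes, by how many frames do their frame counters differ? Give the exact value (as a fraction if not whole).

254880/1001 frames

177 min = 10620 s.
A emits 24 × 10620 = 254880 frames; B emits 24000/1001 × 10620 = 254880000/1001.
Difference = 254880/1001 frames (≈ 254.6254); B is behind A.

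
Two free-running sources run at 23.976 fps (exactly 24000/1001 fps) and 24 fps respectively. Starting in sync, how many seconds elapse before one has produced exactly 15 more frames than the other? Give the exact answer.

625.625 seconds

The gap grows by |24 − 24000/1001| = 24/1001 frames per second.
Time for a 15-frame gap: 15 ÷ (24/1001) = 625.625 s.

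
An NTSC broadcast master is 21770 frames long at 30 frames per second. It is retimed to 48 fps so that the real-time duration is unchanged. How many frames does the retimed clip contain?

34832 frames

Target frames = source frames × (target rate / source rate) = 21770 × (48)/(30) = 21770 × 8/5 = 34832.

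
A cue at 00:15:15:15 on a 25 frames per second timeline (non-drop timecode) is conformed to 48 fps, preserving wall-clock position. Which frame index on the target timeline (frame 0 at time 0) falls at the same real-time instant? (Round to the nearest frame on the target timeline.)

frame 43949

Source frame index: (0×3600 + 15×60 + 15) × 25 + 15 = 22890.
Real time: 22890 / (25) = 4578/5 s.
Target frame: (4578/5) × (48) = 219744/5 ≈ 43948.800 → 43949.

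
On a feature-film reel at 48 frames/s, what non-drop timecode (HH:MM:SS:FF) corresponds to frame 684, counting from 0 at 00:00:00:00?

684 ÷ 48 = 14 full seconds, remainder 12 frames.
14 s = 0 h 0 min 14 s.
Timecode: 00:00:14:12.

00:00:14:12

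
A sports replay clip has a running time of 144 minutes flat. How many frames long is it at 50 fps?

144 min = 8640 s.
Frames = 8640 × 50 = 432000.

432000 frames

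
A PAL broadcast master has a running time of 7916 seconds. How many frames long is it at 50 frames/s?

Frames = 7916 × 50 = 395800.

395800 frames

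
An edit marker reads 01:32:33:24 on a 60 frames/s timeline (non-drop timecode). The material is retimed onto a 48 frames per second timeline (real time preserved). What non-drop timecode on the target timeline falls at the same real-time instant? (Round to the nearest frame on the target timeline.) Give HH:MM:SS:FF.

Source frame index: (1×3600 + 32×60 + 33) × 60 + 24 = 333204.
Real time: 333204 / (60) = 27767/5 s.
Target frame: (27767/5) × (48) = 1332816/5 ≈ 266563.200 → 266563.
At 48 labels/s: frame 266563 → 01:32:33:19.

01:32:33:19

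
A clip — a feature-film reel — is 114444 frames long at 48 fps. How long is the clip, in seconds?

2384.25 seconds

Running time = 114444 / (48) = 2384.25 s.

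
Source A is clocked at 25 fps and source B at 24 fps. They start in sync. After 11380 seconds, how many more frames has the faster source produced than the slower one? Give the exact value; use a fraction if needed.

11380 frames

A emits 25 × 11380 = 284500 frames; B emits 24 × 11380 = 273120.
Difference = 11380 frames; B is behind A.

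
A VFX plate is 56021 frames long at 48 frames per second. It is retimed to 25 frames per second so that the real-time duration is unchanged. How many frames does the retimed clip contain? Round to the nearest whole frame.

29178 frames

Frames at target rate = 56021 × (25) / (48) = 1400525/48 ≈ 29177.604.
Nearest whole frame: 29178.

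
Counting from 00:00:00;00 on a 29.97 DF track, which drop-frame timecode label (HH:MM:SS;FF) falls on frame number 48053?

00:26:43;11

Each 10-minute DF block holds 10 × 60 × 30 − 9 × 2 = 17982 frames. 48053 ÷ 17982 → 2 full blocks, remainder 12089.
Within the partial block the first minute is 1800 frames and each further minute 1798, so 6 further minute boundaries passed. Total skipped labels = 18 × 2 + 2 × 6 = 48.
Non-drop label index = 48053 + 48 = 48101; at 30 labels/s that is 00:26:43:11, i.e. DF 00:26:43;11.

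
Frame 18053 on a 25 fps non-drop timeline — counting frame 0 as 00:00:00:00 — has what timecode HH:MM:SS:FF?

00:12:02:03

18053 ÷ 25 = 722 full seconds, remainder 3 frames.
722 s = 0 h 12 min 2 s.
Timecode: 00:12:02:03.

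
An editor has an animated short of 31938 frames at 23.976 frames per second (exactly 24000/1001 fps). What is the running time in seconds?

Running time = 31938 / (24000/1001) = 1332.08075 s.

1332.08075 seconds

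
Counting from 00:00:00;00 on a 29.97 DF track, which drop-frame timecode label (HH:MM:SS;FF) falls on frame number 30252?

Each 10-minute DF block holds 10 × 60 × 30 − 9 × 2 = 17982 frames. 30252 ÷ 17982 → 1 full block, remainder 12270.
Within the partial block the first minute is 1800 frames and each further minute 1798, so 6 further minute boundaries passed. Total skipped labels = 18 × 1 + 2 × 6 = 30.
Non-drop label index = 30252 + 30 = 30282; at 30 labels/s that is 00:16:49:12, i.e. DF 00:16:49;12.

00:16:49;12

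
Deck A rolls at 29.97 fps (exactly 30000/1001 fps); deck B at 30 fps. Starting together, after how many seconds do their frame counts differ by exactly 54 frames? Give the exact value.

1801.8 seconds

The gap grows by |30 − 30000/1001| = 30/1001 frames per second.
Time for a 54-frame gap: 54 ÷ (30/1001) = 1801.8 s.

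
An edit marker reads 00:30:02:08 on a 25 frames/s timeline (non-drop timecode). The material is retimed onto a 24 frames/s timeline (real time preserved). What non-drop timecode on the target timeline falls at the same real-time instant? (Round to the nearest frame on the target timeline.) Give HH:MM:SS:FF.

Source frame index: (0×3600 + 30×60 + 2) × 25 + 8 = 45058.
Real time: 45058 / (25) = 45058/25 s.
Target frame: (45058/25) × (24) = 1081392/25 ≈ 43255.680 → 43256.
At 24 labels/s: frame 43256 → 00:30:02:08.

00:30:02:08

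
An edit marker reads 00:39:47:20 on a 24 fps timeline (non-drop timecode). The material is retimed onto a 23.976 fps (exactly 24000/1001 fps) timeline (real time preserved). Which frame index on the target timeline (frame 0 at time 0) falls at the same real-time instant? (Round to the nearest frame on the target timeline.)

frame 57251

Source frame index: (0×3600 + 39×60 + 47) × 24 + 20 = 57308.
Real time: 57308 / (24) = 14327/6 s.
Target frame: (14327/6) × (24000/1001) = 57308000/1001 ≈ 57250.749 → 57251.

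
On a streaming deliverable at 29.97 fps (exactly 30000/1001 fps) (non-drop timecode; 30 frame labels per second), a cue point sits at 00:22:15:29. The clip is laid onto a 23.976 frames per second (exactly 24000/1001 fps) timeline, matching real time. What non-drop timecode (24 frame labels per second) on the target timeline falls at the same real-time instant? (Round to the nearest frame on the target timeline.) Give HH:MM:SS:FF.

Source frame index: (0×3600 + 22×60 + 15) × 30 + 29 = 40079.
Real time: 40079 / (30000/1001) = 40119079/30000 s.
Target frame: (40119079/30000) × (24000/1001) = 160316/5 ≈ 32063.200 → 32063.
At 24 labels/s: frame 32063 → 00:22:15:23.

00:22:15:23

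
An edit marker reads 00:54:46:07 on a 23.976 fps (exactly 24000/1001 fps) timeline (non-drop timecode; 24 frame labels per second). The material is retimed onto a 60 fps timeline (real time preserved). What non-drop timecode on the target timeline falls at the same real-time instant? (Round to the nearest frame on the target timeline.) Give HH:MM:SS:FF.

Source frame index: (0×3600 + 54×60 + 46) × 24 + 7 = 78871.
Real time: 78871 / (24000/1001) = 78949871/24000 s.
Target frame: (78949871/24000) × (60) = 78949871/400 ≈ 197374.677 → 197375.
At 60 labels/s: frame 197375 → 00:54:49:35.

00:54:49:35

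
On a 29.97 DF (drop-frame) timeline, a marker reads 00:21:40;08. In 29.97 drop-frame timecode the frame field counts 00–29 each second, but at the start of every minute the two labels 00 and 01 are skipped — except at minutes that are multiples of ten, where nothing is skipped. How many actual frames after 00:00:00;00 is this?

38970

Complete 10-minute blocks: 2, each 17982 frames → 35964.
Remaining 1 whole minute in the current block: 1800 + 0 × 1798 = 1800 frames.
Within the current minute: 40 × 30 + 8 − 2 = 1206 (labels ;00/;01 skipped at this minute). Total = 35964 + 1800 + 1206 = 38970.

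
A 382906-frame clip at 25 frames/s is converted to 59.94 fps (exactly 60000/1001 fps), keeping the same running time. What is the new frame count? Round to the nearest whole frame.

Frames at target rate = 382906 × (60000/1001) / (25) = 918974400/1001 ≈ 918056.344.
Nearest whole frame: 918056.

918056 frames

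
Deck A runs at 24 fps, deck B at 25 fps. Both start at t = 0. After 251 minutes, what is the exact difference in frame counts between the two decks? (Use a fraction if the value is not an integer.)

15060 frames

251 min = 15060 s.
A emits 24 × 15060 = 361440 frames; B emits 25 × 15060 = 376500.
Difference = 15060 frames; B is ahead of A.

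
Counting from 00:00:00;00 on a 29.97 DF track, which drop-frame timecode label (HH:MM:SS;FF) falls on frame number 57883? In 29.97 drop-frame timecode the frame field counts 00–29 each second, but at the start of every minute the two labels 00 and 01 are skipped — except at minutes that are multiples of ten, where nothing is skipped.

Each 10-minute DF block holds 10 × 60 × 30 − 9 × 2 = 17982 frames. 57883 ÷ 17982 → 3 full blocks, remainder 3937.
Within the partial block the first minute is 1800 frames and each further minute 1798, so 2 further minute boundaries passed. Total skipped labels = 18 × 3 + 2 × 2 = 58.
Non-drop label index = 57883 + 58 = 57941; at 30 labels/s that is 00:32:11:11, i.e. DF 00:32:11;11.

00:32:11;11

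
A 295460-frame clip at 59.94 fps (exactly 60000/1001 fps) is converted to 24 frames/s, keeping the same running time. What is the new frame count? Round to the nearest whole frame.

118302 frames

Frames at target rate = 295460 × (24) / (60000/1001) = 14787773/125 ≈ 118302.184.
Nearest whole frame: 118302.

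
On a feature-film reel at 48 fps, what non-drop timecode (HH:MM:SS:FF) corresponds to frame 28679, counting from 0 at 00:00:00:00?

28679 ÷ 48 = 597 full seconds, remainder 23 frames.
597 s = 0 h 9 min 57 s.
Timecode: 00:09:57:23.

00:09:57:23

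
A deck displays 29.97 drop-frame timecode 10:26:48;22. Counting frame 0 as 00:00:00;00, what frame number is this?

As if non-drop at 30 labels/s: (10 × 3600 + 26 × 60 + 48) × 30 + 22 = 1128262.
Minute boundaries passed: 626; those not divisible by 10: 626 − 62 = 564; dropped labels = 2 × 564 = 1128.
Actual frame index = 1128262 − 1128 = 1127134.

1127134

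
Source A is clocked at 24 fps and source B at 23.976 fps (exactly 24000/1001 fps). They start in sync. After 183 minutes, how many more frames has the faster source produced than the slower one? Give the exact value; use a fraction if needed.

183 min = 10980 s.
A emits 24 × 10980 = 263520 frames; B emits 24000/1001 × 10980 = 263520000/1001.
Difference = 263520/1001 frames (≈ 263.2567); B is behind A.

263520/1001 frames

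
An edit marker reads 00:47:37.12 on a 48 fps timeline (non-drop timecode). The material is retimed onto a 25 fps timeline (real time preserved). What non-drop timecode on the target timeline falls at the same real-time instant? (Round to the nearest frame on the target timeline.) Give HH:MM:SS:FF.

00:47:37:06

Source frame index: (0×3600 + 47×60 + 37) × 48 + 12 = 137148.
Real time: 137148 / (48) = 11429/4 s.
Target frame: (11429/4) × (25) = 285725/4 ≈ 71431.250 → 71431.
At 25 labels/s: frame 71431 → 00:47:37:06.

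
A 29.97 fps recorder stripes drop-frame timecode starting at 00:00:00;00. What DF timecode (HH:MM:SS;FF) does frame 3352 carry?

00:01:51;24

Each 10-minute DF block holds 10 × 60 × 30 − 9 × 2 = 17982 frames. 3352 ÷ 17982 → 0 full blocks, remainder 3352.
Within the partial block the first minute is 1800 frames and each further minute 1798, so 1 further minute boundary passed. Total skipped labels = 18 × 0 + 2 × 1 = 2.
Non-drop label index = 3352 + 2 = 3354; at 30 labels/s that is 00:01:51:24, i.e. DF 00:01:51;24.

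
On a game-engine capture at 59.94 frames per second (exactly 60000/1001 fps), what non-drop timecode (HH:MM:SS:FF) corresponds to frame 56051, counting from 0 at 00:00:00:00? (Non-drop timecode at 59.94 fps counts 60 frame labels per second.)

56051 ÷ 60 = 934 full seconds, remainder 11 frames.
934 s = 0 h 15 min 34 s.
Timecode: 00:15:34:11.

00:15:34:11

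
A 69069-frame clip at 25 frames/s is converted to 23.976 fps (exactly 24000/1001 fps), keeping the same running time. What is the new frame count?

66240 frames

Target frames = source frames × (target rate / source rate) = 69069 × (24000/1001)/(25) = 69069 × 960/1001 = 66240.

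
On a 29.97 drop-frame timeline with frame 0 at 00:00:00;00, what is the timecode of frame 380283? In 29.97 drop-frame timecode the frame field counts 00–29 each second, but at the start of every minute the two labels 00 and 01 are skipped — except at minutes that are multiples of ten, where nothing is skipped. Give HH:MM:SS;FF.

Ten DF minutes hold 17982 frames, so frame 380283 lies in block 21 (frames 377622–395603) with 2661 frames into that block.
The block's first minute is 1800 frames and the rest 1798 each; 2661 frames reaches minute 1, so 21 × 18 + 1 × 2 = 380 labels have been skipped so far.
Adding those back, label number 380283 + 380 = 380663 at 30 labels/s is 12688 s + 23 f = 3 h 31 min 28 s frame 23, i.e. 03:31:28;23.

03:31:28;23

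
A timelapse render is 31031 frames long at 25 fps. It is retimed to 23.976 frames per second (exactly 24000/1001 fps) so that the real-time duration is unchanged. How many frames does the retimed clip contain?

29760 frames

Target frames = source frames × (target rate / source rate) = 31031 × (24000/1001)/(25) = 31031 × 960/1001 = 29760.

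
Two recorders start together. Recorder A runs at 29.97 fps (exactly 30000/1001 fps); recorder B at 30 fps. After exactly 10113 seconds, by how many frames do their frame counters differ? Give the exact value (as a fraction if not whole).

303390/1001 frames

A emits 30000/1001 × 10113 = 303390000/1001 frames; B emits 30 × 10113 = 303390.
Difference = 303390/1001 frames (≈ 303.0869); B is ahead of A.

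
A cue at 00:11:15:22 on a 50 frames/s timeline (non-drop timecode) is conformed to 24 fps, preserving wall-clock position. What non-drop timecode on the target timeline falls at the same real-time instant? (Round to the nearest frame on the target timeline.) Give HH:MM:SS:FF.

00:11:15:11

Source frame index: (0×3600 + 11×60 + 15) × 50 + 22 = 33772.
Real time: 33772 / (50) = 16886/25 s.
Target frame: (16886/25) × (24) = 405264/25 ≈ 16210.560 → 16211.
At 24 labels/s: frame 16211 → 00:11:15:11.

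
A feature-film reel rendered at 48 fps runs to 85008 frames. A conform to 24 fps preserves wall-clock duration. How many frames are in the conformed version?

42504 frames

Target frames = source frames × (target rate / source rate) = 85008 × (24)/(48) = 85008 × 1/2 = 42504.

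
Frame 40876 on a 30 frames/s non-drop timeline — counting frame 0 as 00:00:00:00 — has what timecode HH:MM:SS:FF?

00:22:42:16

40876 ÷ 30 = 1362 full seconds, remainder 16 frames.
1362 s = 0 h 22 min 42 s.
Timecode: 00:22:42:16.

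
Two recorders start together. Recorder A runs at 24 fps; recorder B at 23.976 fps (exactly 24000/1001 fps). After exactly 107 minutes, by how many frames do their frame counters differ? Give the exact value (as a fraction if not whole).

154080/1001 frames

107 min = 6420 s.
A emits 24 × 6420 = 154080 frames; B emits 24000/1001 × 6420 = 154080000/1001.
Difference = 154080/1001 frames (≈ 153.9261); B is behind A.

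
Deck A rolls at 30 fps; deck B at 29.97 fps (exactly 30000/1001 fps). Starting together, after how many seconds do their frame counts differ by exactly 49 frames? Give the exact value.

The gap grows by |30000/1001 − 30| = 30/1001 frames per second.
Time for a 49-frame gap: 49 ÷ (30/1001) = 49049/30 s.

49049/30 seconds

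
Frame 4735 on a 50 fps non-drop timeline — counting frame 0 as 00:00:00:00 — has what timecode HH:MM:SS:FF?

4735 ÷ 50 = 94 full seconds, remainder 35 frames.
94 s = 0 h 1 min 34 s.
Timecode: 00:01:34:35.

00:01:34:35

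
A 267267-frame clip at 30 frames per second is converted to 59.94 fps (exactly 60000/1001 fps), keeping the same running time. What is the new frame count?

534000 frames

Target frames = source frames × (target rate / source rate) = 267267 × (60000/1001)/(30) = 267267 × 2000/1001 = 534000.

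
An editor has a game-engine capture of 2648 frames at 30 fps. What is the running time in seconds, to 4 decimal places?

Running time = 2648 × 1/30 = 1324/15 s ≈ 88.2667 s.

88.2667 seconds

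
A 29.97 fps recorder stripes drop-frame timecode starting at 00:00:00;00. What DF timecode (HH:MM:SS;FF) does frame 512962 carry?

Each 10-minute DF block holds 10 × 60 × 30 − 9 × 2 = 17982 frames. 512962 ÷ 17982 → 28 full blocks, remainder 9466.
Within the partial block the first minute is 1800 frames and each further minute 1798, so 5 further minute boundaries passed. Total skipped labels = 18 × 28 + 2 × 5 = 514.
Non-drop label index = 512962 + 514 = 513476; at 30 labels/s that is 04:45:15:26, i.e. DF 04:45:15;26.

04:45:15;26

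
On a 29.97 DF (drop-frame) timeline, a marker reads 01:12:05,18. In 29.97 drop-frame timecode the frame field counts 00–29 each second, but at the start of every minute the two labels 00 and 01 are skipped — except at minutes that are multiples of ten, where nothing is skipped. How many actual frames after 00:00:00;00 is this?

Complete 10-minute blocks: 7, each 17982 frames → 125874.
Remaining 2 whole minutes in the current block: 1800 + 1 × 1798 = 3598 frames.
Within the current minute: 5 × 30 + 18 − 2 = 166 (labels ;00/;01 skipped at this minute). Total = 125874 + 3598 + 166 = 129638.

129638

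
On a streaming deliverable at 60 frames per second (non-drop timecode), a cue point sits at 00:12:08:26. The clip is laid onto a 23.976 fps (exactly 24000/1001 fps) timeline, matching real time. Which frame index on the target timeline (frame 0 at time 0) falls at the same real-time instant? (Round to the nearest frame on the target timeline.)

Source frame index: (0×3600 + 12×60 + 8) × 60 + 26 = 43706.
Real time: 43706 / (60) = 21853/30 s.
Target frame: (21853/30) × (24000/1001) = 1344800/77 ≈ 17464.935 → 17465.

frame 17465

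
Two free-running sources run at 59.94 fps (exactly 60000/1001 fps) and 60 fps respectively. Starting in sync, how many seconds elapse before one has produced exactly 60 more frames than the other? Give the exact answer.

The gap grows by |60 − 60000/1001| = 60/1001 frames per second.
Time for a 60-frame gap: 60 ÷ (60/1001) = 1001 s.

1001 seconds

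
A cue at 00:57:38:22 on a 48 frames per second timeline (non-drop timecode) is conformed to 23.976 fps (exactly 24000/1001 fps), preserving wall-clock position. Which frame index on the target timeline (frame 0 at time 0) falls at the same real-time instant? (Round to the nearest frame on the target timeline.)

Source frame index: (0×3600 + 57×60 + 38) × 48 + 22 = 166006.
Real time: 166006 / (48) = 83003/24 s.
Target frame: (83003/24) × (24000/1001) = 83003000/1001 ≈ 82920.080 → 82920.

frame 82920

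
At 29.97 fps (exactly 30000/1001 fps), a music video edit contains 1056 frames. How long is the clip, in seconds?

35.2352 seconds

Running time = 1056 / (30000/1001) = 35.2352 s.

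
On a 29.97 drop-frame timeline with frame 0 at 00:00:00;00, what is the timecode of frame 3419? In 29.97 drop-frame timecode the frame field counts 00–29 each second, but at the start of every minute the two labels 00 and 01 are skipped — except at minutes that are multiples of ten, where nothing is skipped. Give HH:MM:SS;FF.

Ten DF minutes hold 17982 frames, so frame 3419 lies in block 0 (frames 0–17981) with 3419 frames into that block.
The block's first minute is 1800 frames and the rest 1798 each; 3419 frames reaches minute 1, so 0 × 18 + 1 × 2 = 2 labels have been skipped so far.
Adding those back, label number 3419 + 2 = 3421 at 30 labels/s is 114 s + 1 f = 0 h 1 min 54 s frame 1, i.e. 00:01:54;01.

00:01:54;01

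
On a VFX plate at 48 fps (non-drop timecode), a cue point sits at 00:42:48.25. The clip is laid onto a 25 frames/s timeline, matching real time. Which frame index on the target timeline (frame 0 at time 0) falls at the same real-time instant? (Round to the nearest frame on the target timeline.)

Source frame index: (0×3600 + 42×60 + 48) × 48 + 25 = 123289.
Real time: 123289 / (48) = 123289/48 s.
Target frame: (123289/48) × (25) = 3082225/48 ≈ 64213.021 → 64213.

frame 64213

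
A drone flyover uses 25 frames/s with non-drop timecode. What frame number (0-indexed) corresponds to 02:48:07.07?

Total seconds to the label: (2 × 3600 + 48 × 60 + 7) = 10087.
Frame index = 10087 × 25 + 7 = 252182.

252182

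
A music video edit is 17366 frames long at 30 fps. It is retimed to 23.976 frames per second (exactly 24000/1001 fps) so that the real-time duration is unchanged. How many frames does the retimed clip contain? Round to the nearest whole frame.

Frames at target rate = 17366 × (24000/1001) / (30) = 13892800/1001 ≈ 13878.921.
Nearest whole frame: 13879.

13879 frames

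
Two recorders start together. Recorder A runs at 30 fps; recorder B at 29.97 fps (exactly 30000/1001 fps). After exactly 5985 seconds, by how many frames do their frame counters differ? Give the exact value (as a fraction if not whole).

A emits 30 × 5985 = 179550 frames; B emits 30000/1001 × 5985 = 25650000/143.
Difference = 25650/143 frames (≈ 179.3706); B is behind A.

25650/143 frames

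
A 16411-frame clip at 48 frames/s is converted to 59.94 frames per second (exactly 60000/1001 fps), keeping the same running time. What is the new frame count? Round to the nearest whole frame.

20493 frames

Frames at target rate = 16411 × (60000/1001) / (48) = 20513750/1001 ≈ 20493.257.
Nearest whole frame: 20493.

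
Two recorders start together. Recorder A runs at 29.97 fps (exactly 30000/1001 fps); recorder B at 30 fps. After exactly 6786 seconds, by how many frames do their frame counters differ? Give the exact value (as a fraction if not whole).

A emits 30000/1001 × 6786 = 15660000/77 frames; B emits 30 × 6786 = 203580.
Difference = 15660/77 frames (≈ 203.3766); B is ahead of A.

15660/77 frames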